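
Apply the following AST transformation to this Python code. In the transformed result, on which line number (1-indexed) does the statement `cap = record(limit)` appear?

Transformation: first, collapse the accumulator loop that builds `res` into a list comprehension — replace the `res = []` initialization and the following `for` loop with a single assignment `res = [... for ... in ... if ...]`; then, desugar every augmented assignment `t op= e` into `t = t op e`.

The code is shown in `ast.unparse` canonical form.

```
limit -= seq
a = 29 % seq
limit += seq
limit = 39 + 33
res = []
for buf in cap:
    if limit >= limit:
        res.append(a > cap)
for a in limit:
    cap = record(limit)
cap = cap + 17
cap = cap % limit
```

Transformed code:
limit = limit - seq
a = 29 % seq
limit = limit + seq
limit = 39 + 33
res = [a > cap for buf in cap if limit >= limit]
for a in limit:
    cap = record(limit)
cap = cap + 17
cap = cap % limit

7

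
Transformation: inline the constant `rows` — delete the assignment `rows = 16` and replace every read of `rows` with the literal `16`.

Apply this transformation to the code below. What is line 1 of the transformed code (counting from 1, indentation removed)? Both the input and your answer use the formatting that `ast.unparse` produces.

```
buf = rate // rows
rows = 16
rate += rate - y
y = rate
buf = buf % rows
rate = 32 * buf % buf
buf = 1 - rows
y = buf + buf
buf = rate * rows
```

Transformed code:
buf = rate // 16
rate += rate - y
y = rate
buf = buf % 16
rate = 32 * buf % buf
buf = 1 - 16
y = buf + buf
buf = rate * 16

buf = rate // 16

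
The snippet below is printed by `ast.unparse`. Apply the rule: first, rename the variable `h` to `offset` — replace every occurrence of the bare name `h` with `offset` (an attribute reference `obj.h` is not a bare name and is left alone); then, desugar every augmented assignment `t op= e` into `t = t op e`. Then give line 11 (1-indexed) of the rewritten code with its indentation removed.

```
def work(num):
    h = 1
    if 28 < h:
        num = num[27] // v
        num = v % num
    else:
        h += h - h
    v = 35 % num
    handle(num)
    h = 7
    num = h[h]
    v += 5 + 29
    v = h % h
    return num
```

Transformed code:
def work(num):
    offset = 1
    if 28 < offset:
        num = num[27] // v
        num = v % num
    else:
        offset = offset + (offset - offset)
    v = 35 % num
    handle(num)
    offset = 7
    num = offset[offset]
    v = v + (5 + 29)
    v = offset % offset
    return num

num = offset[offset]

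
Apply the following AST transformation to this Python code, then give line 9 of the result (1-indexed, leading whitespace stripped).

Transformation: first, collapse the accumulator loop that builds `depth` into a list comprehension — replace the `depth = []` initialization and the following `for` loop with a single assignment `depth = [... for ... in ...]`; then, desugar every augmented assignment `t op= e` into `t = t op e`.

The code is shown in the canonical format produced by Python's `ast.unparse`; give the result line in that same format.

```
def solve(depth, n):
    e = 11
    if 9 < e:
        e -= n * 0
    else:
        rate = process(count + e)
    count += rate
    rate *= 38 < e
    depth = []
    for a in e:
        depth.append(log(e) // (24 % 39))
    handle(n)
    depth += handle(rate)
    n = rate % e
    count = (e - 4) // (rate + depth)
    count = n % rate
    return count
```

Transformed code:
def solve(depth, n):
    e = 11
    if 9 < e:
        e = e - n * 0
    else:
        rate = process(count + e)
    count = count + rate
    rate = rate * (38 < e)
    depth = [log(e) // (24 % 39) for a in e]
    handle(n)
    depth = depth + handle(rate)
    n = rate % e
    count = (e - 4) // (rate + depth)
    count = n % rate
    return count

depth = [log(e) // (24 % 39) for a in e]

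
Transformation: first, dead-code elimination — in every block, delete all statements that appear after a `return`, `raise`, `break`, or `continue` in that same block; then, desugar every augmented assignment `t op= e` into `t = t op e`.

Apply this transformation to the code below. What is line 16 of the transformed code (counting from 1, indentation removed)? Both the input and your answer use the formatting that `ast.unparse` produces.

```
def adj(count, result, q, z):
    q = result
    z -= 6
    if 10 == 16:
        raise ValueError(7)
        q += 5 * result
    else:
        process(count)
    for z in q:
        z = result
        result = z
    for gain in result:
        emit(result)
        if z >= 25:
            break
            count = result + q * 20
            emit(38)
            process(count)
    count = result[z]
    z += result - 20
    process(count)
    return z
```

z = z + (result - 20)

Transformed code:
def adj(count, result, q, z):
    q = result
    z = z - 6
    if 10 == 16:
        raise ValueError(7)
    else:
        process(count)
    for z in q:
        z = result
        result = z
    for gain in result:
        emit(result)
        if z >= 25:
            break
    count = result[z]
    z = z + (result - 20)
    process(count)
    return z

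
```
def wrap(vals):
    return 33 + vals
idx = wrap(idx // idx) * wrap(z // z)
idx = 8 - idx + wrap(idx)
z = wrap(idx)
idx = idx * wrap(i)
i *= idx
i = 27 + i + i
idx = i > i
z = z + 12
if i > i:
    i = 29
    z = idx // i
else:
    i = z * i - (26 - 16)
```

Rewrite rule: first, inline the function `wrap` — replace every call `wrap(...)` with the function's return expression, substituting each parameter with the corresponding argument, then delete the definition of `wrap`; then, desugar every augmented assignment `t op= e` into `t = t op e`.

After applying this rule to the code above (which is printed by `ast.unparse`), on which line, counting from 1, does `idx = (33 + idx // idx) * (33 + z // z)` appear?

1

Transformed code:
idx = (33 + idx // idx) * (33 + z // z)
idx = 8 - idx + (33 + idx)
z = 33 + idx
idx = idx * (33 + i)
i = i * idx
i = 27 + i + i
idx = i > i
z = z + 12
if i > i:
    i = 29
    z = idx // i
else:
    i = z * i - (26 - 16)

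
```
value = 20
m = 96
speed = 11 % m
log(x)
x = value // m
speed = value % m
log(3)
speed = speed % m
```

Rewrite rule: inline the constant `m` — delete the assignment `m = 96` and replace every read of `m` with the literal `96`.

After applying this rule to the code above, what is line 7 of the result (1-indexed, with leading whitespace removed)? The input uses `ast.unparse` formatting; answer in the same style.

speed = speed % 96

Transformed code:
value = 20
speed = 11 % 96
log(x)
x = value // 96
speed = value % 96
log(3)
speed = speed % 96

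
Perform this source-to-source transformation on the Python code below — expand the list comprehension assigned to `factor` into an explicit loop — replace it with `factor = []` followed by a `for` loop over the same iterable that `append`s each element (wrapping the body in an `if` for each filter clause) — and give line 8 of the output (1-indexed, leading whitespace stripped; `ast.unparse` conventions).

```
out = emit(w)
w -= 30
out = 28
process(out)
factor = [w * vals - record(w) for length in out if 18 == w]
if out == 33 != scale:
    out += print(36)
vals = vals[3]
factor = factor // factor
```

factor.append(w * vals - record(w))

Transformed code:
out = emit(w)
w -= 30
out = 28
process(out)
factor = []
for length in out:
    if 18 == w:
        factor.append(w * vals - record(w))
if out == 33 != scale:
    out += print(36)
vals = vals[3]
factor = factor // factor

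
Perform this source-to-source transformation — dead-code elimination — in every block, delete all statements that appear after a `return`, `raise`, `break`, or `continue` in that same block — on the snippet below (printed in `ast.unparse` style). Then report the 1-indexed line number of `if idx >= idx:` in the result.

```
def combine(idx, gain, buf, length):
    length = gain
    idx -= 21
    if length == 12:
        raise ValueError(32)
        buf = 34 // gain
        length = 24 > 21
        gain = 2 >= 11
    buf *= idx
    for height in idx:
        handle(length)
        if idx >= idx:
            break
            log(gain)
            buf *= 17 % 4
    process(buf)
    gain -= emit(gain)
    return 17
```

Transformed code:
def combine(idx, gain, buf, length):
    length = gain
    idx -= 21
    if length == 12:
        raise ValueError(32)
    buf *= idx
    for height in idx:
        handle(length)
        if idx >= idx:
            break
    process(buf)
    gain -= emit(gain)
    return 17

9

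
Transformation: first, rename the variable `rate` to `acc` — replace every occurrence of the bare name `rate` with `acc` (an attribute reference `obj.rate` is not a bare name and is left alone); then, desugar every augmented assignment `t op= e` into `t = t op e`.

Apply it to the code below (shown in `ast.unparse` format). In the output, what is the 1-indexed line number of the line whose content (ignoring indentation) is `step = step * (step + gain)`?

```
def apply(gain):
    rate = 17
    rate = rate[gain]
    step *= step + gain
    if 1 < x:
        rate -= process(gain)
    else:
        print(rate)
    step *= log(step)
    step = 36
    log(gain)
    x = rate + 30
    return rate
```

4

Transformed code:
def apply(gain):
    acc = 17
    acc = acc[gain]
    step = step * (step + gain)
    if 1 < x:
        acc = acc - process(gain)
    else:
        print(acc)
    step = step * log(step)
    step = 36
    log(gain)
    x = acc + 30
    return acc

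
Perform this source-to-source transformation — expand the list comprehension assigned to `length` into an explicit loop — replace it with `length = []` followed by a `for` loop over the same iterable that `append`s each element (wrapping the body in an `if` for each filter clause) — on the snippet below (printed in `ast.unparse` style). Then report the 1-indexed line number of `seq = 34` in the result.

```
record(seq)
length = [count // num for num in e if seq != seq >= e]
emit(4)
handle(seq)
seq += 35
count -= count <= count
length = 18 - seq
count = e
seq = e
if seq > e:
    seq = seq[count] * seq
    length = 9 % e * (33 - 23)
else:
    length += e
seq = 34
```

18

Transformed code:
record(seq)
length = []
for num in e:
    if seq != seq >= e:
        length.append(count // num)
emit(4)
handle(seq)
seq += 35
count -= count <= count
length = 18 - seq
count = e
seq = e
if seq > e:
    seq = seq[count] * seq
    length = 9 % e * (33 - 23)
else:
    length += e
seq = 34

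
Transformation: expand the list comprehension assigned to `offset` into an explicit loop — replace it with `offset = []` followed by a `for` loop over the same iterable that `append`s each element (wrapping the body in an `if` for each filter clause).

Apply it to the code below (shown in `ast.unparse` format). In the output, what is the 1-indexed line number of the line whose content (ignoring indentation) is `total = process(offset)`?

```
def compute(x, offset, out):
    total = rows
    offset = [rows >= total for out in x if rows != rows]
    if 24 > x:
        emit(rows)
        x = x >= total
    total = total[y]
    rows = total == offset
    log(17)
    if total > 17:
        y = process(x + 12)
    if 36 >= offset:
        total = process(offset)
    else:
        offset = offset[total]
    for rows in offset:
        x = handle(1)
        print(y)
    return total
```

Transformed code:
def compute(x, offset, out):
    total = rows
    offset = []
    for out in x:
        if rows != rows:
            offset.append(rows >= total)
    if 24 > x:
        emit(rows)
        x = x >= total
    total = total[y]
    rows = total == offset
    log(17)
    if total > 17:
        y = process(x + 12)
    if 36 >= offset:
        total = process(offset)
    else:
        offset = offset[total]
    for rows in offset:
        x = handle(1)
        print(y)
    return total

16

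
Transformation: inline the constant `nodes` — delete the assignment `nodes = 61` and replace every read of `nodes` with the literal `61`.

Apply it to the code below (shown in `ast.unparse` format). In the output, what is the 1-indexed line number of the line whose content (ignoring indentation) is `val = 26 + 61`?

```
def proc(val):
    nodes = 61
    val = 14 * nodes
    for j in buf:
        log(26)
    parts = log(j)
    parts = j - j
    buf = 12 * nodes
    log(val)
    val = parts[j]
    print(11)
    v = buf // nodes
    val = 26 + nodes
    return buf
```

Transformed code:
def proc(val):
    val = 14 * 61
    for j in buf:
        log(26)
    parts = log(j)
    parts = j - j
    buf = 12 * 61
    log(val)
    val = parts[j]
    print(11)
    v = buf // 61
    val = 26 + 61
    return buf

12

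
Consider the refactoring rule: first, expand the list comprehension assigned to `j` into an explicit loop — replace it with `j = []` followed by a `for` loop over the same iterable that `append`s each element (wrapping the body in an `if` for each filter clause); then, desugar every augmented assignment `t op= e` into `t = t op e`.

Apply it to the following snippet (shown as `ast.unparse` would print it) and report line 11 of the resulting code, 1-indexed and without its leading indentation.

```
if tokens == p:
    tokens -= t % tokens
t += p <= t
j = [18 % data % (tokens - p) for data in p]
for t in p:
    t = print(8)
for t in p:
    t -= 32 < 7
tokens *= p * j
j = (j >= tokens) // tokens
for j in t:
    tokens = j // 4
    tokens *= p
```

tokens = tokens * (p * j)

Transformed code:
if tokens == p:
    tokens = tokens - t % tokens
t = t + (p <= t)
j = []
for data in p:
    j.append(18 % data % (tokens - p))
for t in p:
    t = print(8)
for t in p:
    t = t - (32 < 7)
tokens = tokens * (p * j)
j = (j >= tokens) // tokens
for j in t:
    tokens = j // 4
    tokens = tokens * p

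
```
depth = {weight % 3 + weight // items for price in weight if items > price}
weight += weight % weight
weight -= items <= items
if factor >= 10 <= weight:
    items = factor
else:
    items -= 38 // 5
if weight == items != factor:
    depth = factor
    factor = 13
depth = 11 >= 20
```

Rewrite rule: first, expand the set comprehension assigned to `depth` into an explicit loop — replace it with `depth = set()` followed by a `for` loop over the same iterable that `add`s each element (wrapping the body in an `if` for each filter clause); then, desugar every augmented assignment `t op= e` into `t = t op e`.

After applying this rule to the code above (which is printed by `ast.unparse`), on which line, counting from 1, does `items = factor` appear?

Transformed code:
depth = set()
for price in weight:
    if items > price:
        depth.add(weight % 3 + weight // items)
weight = weight + weight % weight
weight = weight - (items <= items)
if factor >= 10 <= weight:
    items = factor
else:
    items = items - 38 // 5
if weight == items != factor:
    depth = factor
    factor = 13
depth = 11 >= 20

8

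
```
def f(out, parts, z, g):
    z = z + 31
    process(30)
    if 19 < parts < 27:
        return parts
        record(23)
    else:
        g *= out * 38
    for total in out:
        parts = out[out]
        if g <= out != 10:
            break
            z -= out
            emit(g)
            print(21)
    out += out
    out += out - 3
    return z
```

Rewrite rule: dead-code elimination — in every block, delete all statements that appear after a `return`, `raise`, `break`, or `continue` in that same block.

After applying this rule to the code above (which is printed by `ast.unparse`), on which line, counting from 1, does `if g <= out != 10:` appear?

10

Transformed code:
def f(out, parts, z, g):
    z = z + 31
    process(30)
    if 19 < parts < 27:
        return parts
    else:
        g *= out * 38
    for total in out:
        parts = out[out]
        if g <= out != 10:
            break
    out += out
    out += out - 3
    return z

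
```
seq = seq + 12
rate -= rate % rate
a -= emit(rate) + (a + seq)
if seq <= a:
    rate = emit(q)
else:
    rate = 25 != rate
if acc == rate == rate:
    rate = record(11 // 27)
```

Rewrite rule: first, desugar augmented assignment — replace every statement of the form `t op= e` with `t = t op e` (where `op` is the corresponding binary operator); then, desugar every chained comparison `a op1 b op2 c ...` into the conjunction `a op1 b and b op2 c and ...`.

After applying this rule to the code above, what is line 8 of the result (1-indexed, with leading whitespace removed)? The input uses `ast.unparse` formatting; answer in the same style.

if acc == rate and rate == rate:

Transformed code:
seq = seq + 12
rate = rate - rate % rate
a = a - (emit(rate) + (a + seq))
if seq <= a:
    rate = emit(q)
else:
    rate = 25 != rate
if acc == rate and rate == rate:
    rate = record(11 // 27)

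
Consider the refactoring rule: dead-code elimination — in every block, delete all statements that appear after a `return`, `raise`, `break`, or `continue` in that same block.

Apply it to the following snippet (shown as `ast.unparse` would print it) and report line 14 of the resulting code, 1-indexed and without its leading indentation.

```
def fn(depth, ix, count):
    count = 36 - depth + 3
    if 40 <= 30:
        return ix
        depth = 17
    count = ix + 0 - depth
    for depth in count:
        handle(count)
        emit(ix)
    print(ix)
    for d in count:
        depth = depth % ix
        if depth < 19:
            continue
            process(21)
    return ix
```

return ix

Transformed code:
def fn(depth, ix, count):
    count = 36 - depth + 3
    if 40 <= 30:
        return ix
    count = ix + 0 - depth
    for depth in count:
        handle(count)
        emit(ix)
    print(ix)
    for d in count:
        depth = depth % ix
        if depth < 19:
            continue
    return ix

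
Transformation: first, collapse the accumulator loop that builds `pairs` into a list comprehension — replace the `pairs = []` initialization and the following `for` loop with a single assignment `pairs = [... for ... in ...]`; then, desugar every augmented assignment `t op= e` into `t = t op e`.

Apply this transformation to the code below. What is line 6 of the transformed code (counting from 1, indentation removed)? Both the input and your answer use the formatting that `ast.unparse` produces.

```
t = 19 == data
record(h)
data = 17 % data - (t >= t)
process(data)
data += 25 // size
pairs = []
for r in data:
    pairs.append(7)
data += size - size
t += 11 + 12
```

pairs = [7 for r in data]

Transformed code:
t = 19 == data
record(h)
data = 17 % data - (t >= t)
process(data)
data = data + 25 // size
pairs = [7 for r in data]
data = data + (size - size)
t = t + (11 + 12)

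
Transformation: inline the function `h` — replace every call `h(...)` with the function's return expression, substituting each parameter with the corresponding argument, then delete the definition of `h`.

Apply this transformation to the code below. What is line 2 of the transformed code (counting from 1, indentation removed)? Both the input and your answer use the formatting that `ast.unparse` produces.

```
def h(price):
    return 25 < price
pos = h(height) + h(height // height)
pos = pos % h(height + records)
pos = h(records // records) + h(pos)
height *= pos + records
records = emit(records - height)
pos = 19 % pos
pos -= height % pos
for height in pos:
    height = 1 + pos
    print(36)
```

pos = pos % (25 < height + records)

Transformed code:
pos = (25 < height) + (25 < height // height)
pos = pos % (25 < height + records)
pos = (25 < records // records) + (25 < pos)
height *= pos + records
records = emit(records - height)
pos = 19 % pos
pos -= height % pos
for height in pos:
    height = 1 + pos
    print(36)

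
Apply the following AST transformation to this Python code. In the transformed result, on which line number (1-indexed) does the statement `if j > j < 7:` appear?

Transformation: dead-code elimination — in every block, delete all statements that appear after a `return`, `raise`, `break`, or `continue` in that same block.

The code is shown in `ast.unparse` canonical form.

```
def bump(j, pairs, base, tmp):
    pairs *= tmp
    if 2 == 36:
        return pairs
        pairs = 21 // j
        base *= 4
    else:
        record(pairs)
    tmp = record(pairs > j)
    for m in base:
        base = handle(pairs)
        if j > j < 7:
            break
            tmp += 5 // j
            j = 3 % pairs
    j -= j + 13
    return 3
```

10

Transformed code:
def bump(j, pairs, base, tmp):
    pairs *= tmp
    if 2 == 36:
        return pairs
    else:
        record(pairs)
    tmp = record(pairs > j)
    for m in base:
        base = handle(pairs)
        if j > j < 7:
            break
    j -= j + 13
    return 3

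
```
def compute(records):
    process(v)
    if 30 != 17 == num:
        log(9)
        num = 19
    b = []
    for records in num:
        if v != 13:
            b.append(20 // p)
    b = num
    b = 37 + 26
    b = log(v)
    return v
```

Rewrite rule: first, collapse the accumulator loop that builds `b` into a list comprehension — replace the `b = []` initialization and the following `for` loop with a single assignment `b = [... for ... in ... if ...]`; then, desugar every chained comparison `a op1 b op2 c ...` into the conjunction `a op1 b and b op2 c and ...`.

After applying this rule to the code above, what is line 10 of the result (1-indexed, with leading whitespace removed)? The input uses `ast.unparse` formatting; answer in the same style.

return v

Transformed code:
def compute(records):
    process(v)
    if 30 != 17 and 17 == num:
        log(9)
        num = 19
    b = [20 // p for records in num if v != 13]
    b = num
    b = 37 + 26
    b = log(v)
    return v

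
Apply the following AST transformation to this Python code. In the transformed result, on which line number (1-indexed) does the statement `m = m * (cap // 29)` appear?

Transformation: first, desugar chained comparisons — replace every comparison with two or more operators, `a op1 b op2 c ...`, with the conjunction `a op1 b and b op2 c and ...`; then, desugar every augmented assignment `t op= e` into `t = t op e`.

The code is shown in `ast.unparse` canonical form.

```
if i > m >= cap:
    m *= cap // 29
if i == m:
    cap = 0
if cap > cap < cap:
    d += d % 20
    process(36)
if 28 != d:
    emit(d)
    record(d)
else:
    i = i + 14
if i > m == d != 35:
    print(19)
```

Transformed code:
if i > m and m >= cap:
    m = m * (cap // 29)
if i == m:
    cap = 0
if cap > cap and cap < cap:
    d = d + d % 20
    process(36)
if 28 != d:
    emit(d)
    record(d)
else:
    i = i + 14
if i > m and m == d and (d != 35):
    print(19)

2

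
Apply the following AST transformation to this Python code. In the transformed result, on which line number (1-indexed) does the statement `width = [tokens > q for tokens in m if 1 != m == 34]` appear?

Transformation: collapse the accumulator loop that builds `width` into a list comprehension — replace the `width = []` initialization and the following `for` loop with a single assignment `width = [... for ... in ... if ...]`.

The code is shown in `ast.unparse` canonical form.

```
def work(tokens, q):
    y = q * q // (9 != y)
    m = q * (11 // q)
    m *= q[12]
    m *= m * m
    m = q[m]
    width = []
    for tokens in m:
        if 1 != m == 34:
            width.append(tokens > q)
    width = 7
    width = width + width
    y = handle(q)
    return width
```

Transformed code:
def work(tokens, q):
    y = q * q // (9 != y)
    m = q * (11 // q)
    m *= q[12]
    m *= m * m
    m = q[m]
    width = [tokens > q for tokens in m if 1 != m == 34]
    width = 7
    width = width + width
    y = handle(q)
    return width

7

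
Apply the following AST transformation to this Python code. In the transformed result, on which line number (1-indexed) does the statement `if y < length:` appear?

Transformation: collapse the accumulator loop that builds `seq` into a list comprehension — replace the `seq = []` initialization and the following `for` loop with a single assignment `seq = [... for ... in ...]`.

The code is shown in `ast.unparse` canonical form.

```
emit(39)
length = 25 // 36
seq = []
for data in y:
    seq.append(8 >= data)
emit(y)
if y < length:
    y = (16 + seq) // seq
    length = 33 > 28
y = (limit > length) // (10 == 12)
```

Transformed code:
emit(39)
length = 25 // 36
seq = [8 >= data for data in y]
emit(y)
if y < length:
    y = (16 + seq) // seq
    length = 33 > 28
y = (limit > length) // (10 == 12)

5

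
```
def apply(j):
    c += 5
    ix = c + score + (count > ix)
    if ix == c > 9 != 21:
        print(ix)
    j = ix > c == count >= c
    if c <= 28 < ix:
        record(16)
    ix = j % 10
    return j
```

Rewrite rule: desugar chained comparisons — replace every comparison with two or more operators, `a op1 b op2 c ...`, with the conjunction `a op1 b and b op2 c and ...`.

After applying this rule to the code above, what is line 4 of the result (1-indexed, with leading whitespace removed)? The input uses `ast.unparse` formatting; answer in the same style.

Transformed code:
def apply(j):
    c += 5
    ix = c + score + (count > ix)
    if ix == c and c > 9 and (9 != 21):
        print(ix)
    j = ix > c and c == count and (count >= c)
    if c <= 28 and 28 < ix:
        record(16)
    ix = j % 10
    return j

if ix == c and c > 9 and (9 != 21):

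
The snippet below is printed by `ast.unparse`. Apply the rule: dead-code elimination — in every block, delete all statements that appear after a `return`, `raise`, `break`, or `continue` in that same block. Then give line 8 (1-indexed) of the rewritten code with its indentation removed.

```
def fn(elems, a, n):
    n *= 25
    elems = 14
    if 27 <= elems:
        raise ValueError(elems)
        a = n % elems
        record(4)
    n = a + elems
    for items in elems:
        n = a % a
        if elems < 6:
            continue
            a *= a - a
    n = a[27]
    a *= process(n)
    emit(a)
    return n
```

Transformed code:
def fn(elems, a, n):
    n *= 25
    elems = 14
    if 27 <= elems:
        raise ValueError(elems)
    n = a + elems
    for items in elems:
        n = a % a
        if elems < 6:
            continue
    n = a[27]
    a *= process(n)
    emit(a)
    return n

n = a % a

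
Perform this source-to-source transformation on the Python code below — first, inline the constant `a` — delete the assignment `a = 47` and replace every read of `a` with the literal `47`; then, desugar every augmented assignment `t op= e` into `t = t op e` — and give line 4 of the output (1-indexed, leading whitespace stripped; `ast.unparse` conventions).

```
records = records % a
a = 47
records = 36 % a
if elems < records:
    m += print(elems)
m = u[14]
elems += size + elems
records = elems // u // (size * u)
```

Transformed code:
records = records % 47
records = 36 % 47
if elems < records:
    m = m + print(elems)
m = u[14]
elems = elems + (size + elems)
records = elems // u // (size * u)

m = m + print(elems)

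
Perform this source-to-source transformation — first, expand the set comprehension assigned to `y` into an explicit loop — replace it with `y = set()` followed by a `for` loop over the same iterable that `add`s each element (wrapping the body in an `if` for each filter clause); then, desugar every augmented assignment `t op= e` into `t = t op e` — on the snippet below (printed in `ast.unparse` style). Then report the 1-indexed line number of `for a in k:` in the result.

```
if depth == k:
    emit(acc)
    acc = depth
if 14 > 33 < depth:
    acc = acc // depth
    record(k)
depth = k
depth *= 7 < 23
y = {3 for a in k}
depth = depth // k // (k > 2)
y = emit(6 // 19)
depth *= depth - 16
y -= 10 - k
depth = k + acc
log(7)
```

Transformed code:
if depth == k:
    emit(acc)
    acc = depth
if 14 > 33 < depth:
    acc = acc // depth
    record(k)
depth = k
depth = depth * (7 < 23)
y = set()
for a in k:
    y.add(3)
depth = depth // k // (k > 2)
y = emit(6 // 19)
depth = depth * (depth - 16)
y = y - (10 - k)
depth = k + acc
log(7)

10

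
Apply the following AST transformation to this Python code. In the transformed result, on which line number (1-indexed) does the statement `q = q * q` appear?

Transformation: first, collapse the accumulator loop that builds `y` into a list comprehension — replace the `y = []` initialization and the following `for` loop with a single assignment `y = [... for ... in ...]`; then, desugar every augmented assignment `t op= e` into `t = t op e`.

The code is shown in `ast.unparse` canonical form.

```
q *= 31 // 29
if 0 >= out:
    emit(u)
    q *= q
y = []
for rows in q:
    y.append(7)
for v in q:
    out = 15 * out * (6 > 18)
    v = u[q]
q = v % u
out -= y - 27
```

Transformed code:
q = q * (31 // 29)
if 0 >= out:
    emit(u)
    q = q * q
y = [7 for rows in q]
for v in q:
    out = 15 * out * (6 > 18)
    v = u[q]
q = v % u
out = out - (y - 27)

4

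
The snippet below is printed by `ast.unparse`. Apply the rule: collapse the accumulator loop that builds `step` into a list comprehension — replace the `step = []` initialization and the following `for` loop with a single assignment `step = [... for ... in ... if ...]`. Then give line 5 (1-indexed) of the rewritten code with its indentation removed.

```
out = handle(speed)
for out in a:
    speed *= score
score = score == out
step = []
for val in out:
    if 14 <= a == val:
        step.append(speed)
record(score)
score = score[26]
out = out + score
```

Transformed code:
out = handle(speed)
for out in a:
    speed *= score
score = score == out
step = [speed for val in out if 14 <= a == val]
record(score)
score = score[26]
out = out + score

step = [speed for val in out if 14 <= a == val]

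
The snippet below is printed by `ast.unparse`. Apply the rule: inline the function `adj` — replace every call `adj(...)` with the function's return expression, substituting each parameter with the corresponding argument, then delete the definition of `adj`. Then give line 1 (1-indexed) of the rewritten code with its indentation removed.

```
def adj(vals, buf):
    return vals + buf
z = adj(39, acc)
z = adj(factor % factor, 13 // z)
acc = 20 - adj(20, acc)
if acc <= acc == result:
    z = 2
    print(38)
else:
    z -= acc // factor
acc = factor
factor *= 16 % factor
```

Transformed code:
z = 39 + acc
z = factor % factor + 13 // z
acc = 20 - (20 + acc)
if acc <= acc == result:
    z = 2
    print(38)
else:
    z -= acc // factor
acc = factor
factor *= 16 % factor

z = 39 + acc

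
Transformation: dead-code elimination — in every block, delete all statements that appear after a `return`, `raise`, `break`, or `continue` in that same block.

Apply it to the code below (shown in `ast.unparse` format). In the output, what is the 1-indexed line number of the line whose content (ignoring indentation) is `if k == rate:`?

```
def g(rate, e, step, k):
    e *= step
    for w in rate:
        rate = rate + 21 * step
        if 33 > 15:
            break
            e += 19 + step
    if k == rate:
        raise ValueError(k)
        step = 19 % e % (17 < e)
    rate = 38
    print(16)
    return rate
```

Transformed code:
def g(rate, e, step, k):
    e *= step
    for w in rate:
        rate = rate + 21 * step
        if 33 > 15:
            break
    if k == rate:
        raise ValueError(k)
    rate = 38
    print(16)
    return rate

7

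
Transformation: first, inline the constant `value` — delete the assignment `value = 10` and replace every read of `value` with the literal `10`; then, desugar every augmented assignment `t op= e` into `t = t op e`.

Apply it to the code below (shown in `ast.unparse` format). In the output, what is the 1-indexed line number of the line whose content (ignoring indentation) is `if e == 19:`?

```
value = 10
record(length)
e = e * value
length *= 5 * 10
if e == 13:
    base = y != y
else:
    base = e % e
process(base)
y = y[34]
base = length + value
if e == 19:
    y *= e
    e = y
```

Transformed code:
record(length)
e = e * 10
length = length * (5 * 10)
if e == 13:
    base = y != y
else:
    base = e % e
process(base)
y = y[34]
base = length + 10
if e == 19:
    y = y * e
    e = y

11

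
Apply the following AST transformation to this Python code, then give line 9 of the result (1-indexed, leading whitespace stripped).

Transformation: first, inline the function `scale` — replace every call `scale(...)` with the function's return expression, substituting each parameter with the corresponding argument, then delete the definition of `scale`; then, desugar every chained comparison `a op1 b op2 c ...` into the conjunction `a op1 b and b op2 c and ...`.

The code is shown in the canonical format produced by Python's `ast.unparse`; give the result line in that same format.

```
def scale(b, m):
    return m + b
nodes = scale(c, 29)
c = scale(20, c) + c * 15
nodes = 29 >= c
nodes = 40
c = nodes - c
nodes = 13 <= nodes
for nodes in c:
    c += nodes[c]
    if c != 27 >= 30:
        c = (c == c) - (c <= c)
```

Transformed code:
nodes = 29 + c
c = c + 20 + c * 15
nodes = 29 >= c
nodes = 40
c = nodes - c
nodes = 13 <= nodes
for nodes in c:
    c += nodes[c]
    if c != 27 and 27 >= 30:
        c = (c == c) - (c <= c)

if c != 27 and 27 >= 30:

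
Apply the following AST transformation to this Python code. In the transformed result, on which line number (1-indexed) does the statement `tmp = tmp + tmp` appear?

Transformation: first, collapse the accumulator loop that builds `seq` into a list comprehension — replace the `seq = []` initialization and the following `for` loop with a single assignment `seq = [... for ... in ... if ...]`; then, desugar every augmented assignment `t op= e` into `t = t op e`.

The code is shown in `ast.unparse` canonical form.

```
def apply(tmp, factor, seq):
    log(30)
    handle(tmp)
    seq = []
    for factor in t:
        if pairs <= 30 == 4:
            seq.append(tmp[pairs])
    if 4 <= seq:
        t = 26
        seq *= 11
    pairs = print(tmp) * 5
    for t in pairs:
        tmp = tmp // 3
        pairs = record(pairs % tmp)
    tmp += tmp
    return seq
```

Transformed code:
def apply(tmp, factor, seq):
    log(30)
    handle(tmp)
    seq = [tmp[pairs] for factor in t if pairs <= 30 == 4]
    if 4 <= seq:
        t = 26
        seq = seq * 11
    pairs = print(tmp) * 5
    for t in pairs:
        tmp = tmp // 3
        pairs = record(pairs % tmp)
    tmp = tmp + tmp
    return seq

12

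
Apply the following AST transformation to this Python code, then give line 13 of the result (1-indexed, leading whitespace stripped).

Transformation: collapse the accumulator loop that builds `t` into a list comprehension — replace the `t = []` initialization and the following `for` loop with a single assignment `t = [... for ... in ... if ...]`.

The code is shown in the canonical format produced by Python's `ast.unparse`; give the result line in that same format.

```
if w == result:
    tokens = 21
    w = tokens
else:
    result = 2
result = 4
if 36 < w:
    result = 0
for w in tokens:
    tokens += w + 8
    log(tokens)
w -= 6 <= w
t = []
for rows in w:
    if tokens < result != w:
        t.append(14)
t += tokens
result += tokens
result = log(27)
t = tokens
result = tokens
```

t = [14 for rows in w if tokens < result != w]

Transformed code:
if w == result:
    tokens = 21
    w = tokens
else:
    result = 2
result = 4
if 36 < w:
    result = 0
for w in tokens:
    tokens += w + 8
    log(tokens)
w -= 6 <= w
t = [14 for rows in w if tokens < result != w]
t += tokens
result += tokens
result = log(27)
t = tokens
result = tokens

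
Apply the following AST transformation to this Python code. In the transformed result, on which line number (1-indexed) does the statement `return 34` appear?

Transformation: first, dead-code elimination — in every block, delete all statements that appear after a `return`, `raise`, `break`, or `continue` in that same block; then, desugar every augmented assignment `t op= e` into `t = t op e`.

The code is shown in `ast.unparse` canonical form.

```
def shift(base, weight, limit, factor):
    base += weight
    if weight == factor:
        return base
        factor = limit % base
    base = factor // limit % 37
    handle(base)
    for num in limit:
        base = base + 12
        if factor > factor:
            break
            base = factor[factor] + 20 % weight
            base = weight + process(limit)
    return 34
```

11

Transformed code:
def shift(base, weight, limit, factor):
    base = base + weight
    if weight == factor:
        return base
    base = factor // limit % 37
    handle(base)
    for num in limit:
        base = base + 12
        if factor > factor:
            break
    return 34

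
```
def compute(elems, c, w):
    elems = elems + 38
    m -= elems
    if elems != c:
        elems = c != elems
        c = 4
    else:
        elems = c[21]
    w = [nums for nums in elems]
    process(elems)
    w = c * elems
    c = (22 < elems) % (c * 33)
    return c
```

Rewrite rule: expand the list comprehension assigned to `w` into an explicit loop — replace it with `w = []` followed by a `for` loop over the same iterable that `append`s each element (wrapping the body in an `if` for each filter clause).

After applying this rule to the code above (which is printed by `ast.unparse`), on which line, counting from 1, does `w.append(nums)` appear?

Transformed code:
def compute(elems, c, w):
    elems = elems + 38
    m -= elems
    if elems != c:
        elems = c != elems
        c = 4
    else:
        elems = c[21]
    w = []
    for nums in elems:
        w.append(nums)
    process(elems)
    w = c * elems
    c = (22 < elems) % (c * 33)
    return c

11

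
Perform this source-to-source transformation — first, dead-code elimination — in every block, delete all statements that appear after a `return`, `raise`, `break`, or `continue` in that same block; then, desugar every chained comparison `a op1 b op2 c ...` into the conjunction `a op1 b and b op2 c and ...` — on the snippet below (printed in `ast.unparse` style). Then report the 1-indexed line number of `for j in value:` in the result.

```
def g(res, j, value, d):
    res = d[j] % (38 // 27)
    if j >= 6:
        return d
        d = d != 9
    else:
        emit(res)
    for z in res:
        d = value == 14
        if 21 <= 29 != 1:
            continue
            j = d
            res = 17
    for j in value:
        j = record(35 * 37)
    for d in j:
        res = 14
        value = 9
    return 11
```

11

Transformed code:
def g(res, j, value, d):
    res = d[j] % (38 // 27)
    if j >= 6:
        return d
    else:
        emit(res)
    for z in res:
        d = value == 14
        if 21 <= 29 and 29 != 1:
            continue
    for j in value:
        j = record(35 * 37)
    for d in j:
        res = 14
        value = 9
    return 11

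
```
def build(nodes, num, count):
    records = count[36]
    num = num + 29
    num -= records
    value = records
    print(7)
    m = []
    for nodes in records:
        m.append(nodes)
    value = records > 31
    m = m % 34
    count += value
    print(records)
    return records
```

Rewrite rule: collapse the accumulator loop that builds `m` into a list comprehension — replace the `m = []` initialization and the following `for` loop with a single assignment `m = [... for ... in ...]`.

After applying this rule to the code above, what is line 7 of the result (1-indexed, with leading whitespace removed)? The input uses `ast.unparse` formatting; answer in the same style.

m = [nodes for nodes in records]

Transformed code:
def build(nodes, num, count):
    records = count[36]
    num = num + 29
    num -= records
    value = records
    print(7)
    m = [nodes for nodes in records]
    value = records > 31
    m = m % 34
    count += value
    print(records)
    return records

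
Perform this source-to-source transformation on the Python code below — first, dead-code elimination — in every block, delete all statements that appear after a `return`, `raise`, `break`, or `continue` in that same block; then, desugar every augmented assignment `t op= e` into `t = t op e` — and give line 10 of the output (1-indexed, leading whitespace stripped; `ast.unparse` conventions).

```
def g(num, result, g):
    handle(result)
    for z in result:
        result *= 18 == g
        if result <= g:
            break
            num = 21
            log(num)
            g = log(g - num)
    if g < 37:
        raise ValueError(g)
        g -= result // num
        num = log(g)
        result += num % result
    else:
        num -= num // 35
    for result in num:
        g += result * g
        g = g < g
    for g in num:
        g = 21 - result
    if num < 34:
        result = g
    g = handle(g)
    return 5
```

Transformed code:
def g(num, result, g):
    handle(result)
    for z in result:
        result = result * (18 == g)
        if result <= g:
            break
    if g < 37:
        raise ValueError(g)
    else:
        num = num - num // 35
    for result in num:
        g = g + result * g
        g = g < g
    for g in num:
        g = 21 - result
    if num < 34:
        result = g
    g = handle(g)
    return 5

num = num - num // 35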